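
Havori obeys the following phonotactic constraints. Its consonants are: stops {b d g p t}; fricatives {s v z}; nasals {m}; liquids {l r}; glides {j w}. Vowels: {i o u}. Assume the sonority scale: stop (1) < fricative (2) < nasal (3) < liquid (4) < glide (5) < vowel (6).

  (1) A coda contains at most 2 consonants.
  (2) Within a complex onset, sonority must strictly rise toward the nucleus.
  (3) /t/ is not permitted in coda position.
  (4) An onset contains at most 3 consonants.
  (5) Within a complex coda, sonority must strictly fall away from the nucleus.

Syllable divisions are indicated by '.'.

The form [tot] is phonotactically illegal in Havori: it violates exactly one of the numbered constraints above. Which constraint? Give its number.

3

[tot]: syllable 1 coda contains /t/.
This is a violation of constraint 3: "/t/ is not permitted in coda position."
The remaining constraints (1, 2, 4, 5) are satisfied.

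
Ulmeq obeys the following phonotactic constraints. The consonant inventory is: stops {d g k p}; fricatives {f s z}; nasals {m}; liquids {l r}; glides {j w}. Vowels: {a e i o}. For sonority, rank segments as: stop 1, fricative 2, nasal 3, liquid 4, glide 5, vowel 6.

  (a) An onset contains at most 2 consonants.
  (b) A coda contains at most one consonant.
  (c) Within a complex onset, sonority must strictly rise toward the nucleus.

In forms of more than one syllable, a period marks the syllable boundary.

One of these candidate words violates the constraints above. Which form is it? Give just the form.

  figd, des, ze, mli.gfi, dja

figd

figd — violates constraint (b): syllable 1 coda /gd/ has 2 consonants (> 1) → ill-formed
des — σ1 onset /d/, coda /s/ ok → well-formed
ze — σ1 onset /z/, coda /∅/ ok → well-formed
mli.gfi — σ1 onset /ml/ (3→4 rises), coda /∅/ ok; σ2 onset /gf/ (1→2 rises), coda /∅/ ok → well-formed
dja — σ1 onset /dj/ (1→5 rises), coda /∅/ ok → well-formed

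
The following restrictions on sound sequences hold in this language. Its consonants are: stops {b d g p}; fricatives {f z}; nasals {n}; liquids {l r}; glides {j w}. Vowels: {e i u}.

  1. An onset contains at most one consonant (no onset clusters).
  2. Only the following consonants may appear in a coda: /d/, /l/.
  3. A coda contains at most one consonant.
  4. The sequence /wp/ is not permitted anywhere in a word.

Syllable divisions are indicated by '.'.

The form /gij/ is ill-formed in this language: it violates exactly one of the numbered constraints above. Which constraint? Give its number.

/gij/: syllable 1 coda contains /j/, which is not a licensed coda consonant.
This is a violation of constraint 2: "Only the following consonants may appear in a coda: /d/, /l/."
The remaining constraints (1, 3, 4) are satisfied.

2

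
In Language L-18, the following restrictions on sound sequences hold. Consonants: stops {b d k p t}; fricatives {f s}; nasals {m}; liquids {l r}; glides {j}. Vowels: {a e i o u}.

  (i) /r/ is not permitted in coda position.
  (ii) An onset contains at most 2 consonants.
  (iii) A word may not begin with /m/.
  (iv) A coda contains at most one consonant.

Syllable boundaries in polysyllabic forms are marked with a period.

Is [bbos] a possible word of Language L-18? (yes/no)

[bbos] — σ1 onset /bb/ (2C), coda /s/ ok → phonotactically legal

yes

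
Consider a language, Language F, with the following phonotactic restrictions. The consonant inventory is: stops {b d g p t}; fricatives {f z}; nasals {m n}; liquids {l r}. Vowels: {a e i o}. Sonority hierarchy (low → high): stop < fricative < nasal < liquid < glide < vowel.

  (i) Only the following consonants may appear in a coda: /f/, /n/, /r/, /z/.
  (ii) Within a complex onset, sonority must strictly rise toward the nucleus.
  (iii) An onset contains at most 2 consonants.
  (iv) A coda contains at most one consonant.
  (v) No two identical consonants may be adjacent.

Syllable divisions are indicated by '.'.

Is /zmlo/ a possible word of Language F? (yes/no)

/zmlo/ — violates constraint (iii): syllable 1 onset /zml/ has 3 consonants (> 2) → not permitted

no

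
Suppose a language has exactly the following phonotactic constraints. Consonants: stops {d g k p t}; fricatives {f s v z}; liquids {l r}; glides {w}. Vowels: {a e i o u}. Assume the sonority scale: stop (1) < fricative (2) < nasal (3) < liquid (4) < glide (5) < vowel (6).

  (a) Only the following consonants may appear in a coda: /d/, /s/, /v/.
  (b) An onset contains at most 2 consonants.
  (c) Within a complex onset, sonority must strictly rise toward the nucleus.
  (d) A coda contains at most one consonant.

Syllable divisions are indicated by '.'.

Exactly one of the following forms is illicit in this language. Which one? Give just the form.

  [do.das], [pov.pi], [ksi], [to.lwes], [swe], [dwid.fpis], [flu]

[dwid.fpis]

[do.das] — σ1 onset /d/, coda /∅/ ok; σ2 onset /d/, coda /s/ ok → licit
[pov.pi] — σ1 onset /p/, coda /v/ ok; σ2 onset /p/, coda /∅/ ok → licit
[ksi] — σ1 onset /ks/ (1→2 rises), coda /∅/ ok → licit
[to.lwes] — σ1 onset /t/, coda /∅/ ok; σ2 onset /lw/ (4→5 rises), coda /s/ ok → licit
[swe] — σ1 onset /sw/ (2→5 rises), coda /∅/ ok → licit
[dwid.fpis] — violates constraint (c): syllable 2 onset /fp/: /f/ (fricative, 2) → /p/ (stop, 1) does not rise → illicit
[flu] — σ1 onset /fl/ (2→4 rises), coda /∅/ ok → licit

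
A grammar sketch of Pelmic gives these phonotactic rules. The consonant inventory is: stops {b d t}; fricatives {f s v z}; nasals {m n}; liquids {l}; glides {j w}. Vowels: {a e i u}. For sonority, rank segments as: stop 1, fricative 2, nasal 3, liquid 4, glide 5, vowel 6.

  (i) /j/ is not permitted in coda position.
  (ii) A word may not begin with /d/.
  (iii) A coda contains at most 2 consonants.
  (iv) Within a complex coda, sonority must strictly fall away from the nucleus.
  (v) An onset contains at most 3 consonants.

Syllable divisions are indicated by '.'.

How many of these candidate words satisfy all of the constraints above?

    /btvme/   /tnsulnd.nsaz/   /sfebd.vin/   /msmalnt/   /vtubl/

/btvme/ — violates constraint (v): syllable 1 onset /btvm/ has 4 consonants (> 3) → phonotactically illegal
/tnsulnd.nsaz/ — violates constraint (iii): syllable 1 coda /lnd/ has 3 consonants (> 2) → phonotactically illegal
/sfebd.vin/ — violates constraint (iv): syllable 1 coda /bd/: /b/ (stop, 1) → /d/ (stop, 1) does not fall → phonotactically illegal
/msmalnt/ — violates constraint (iii): syllable 1 coda /lnt/ has 3 consonants (> 2) → phonotactically illegal
/vtubl/ — violates constraint (iv): syllable 1 coda /bl/: /b/ (stop, 1) → /l/ (liquid, 4) does not fall → phonotactically illegal
No form is phonotactically legal → 0.

0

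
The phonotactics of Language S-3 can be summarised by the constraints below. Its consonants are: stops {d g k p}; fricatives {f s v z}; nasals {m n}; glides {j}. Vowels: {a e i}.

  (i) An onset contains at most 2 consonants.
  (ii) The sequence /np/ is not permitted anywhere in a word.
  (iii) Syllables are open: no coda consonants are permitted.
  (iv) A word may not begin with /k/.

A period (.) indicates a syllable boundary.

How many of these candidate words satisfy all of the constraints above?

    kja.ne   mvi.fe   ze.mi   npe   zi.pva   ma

4

kja.ne — violates constraint (iv): word begins with /k/ → not permitted
mvi.fe — σ1 onset /mv/ (2C), coda /∅/ ok; σ2 onset /f/, coda /∅/ ok → permitted
ze.mi — σ1 onset /z/, coda /∅/ ok; σ2 onset /m/, coda /∅/ ok → permitted
npe — violates constraint (ii): contains banned sequence /np/ → not permitted
zi.pva — σ1 onset /z/, coda /∅/ ok; σ2 onset /pv/ (2C), coda /∅/ ok → permitted
ma — σ1 onset /m/, coda /∅/ ok → permitted
Permitted: mvi.fe, ze.mi, zi.pva, ma → 4.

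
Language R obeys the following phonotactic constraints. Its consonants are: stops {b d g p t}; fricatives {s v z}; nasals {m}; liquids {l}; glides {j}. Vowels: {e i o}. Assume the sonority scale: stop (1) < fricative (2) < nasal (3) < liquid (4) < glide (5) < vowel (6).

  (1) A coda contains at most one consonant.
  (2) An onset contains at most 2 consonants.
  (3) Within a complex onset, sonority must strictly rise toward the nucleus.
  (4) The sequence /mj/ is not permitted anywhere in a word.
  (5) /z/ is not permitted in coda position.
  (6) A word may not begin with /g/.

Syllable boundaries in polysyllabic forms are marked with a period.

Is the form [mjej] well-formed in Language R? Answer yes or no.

no

[mjej] — violates constraint 4: contains banned sequence /mj/ → ill-formed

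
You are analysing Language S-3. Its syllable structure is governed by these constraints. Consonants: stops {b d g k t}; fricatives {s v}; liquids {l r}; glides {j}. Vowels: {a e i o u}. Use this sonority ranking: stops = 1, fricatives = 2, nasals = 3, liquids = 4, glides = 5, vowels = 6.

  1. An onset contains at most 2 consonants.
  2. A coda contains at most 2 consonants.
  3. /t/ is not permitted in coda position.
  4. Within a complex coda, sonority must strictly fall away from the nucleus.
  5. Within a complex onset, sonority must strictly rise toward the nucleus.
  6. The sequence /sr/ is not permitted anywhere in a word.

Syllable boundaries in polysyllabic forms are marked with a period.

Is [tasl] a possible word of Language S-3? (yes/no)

[tasl] — violates constraint 4: syllable 1 coda /sl/: /s/ (fricative, 2) → /l/ (liquid, 4) does not fall → not permitted

no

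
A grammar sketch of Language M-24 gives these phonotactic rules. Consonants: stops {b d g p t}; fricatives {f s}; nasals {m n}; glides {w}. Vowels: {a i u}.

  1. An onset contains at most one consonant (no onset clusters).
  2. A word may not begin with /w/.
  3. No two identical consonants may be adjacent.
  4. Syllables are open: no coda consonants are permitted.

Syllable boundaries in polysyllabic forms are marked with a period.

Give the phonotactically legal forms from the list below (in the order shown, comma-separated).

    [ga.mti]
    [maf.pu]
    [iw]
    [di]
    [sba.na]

[di]

[ga.mti] — violates constraint 1: syllable 2 onset /mt/ has 2 consonants (> 1) → phonotactically illegal
[maf.pu] — violates constraint 4: syllable 1 coda /f/ has 1 consonant (> 0) → phonotactically illegal
[iw] — violates constraint 4: syllable 1 coda /w/ has 1 consonant (> 0) → phonotactically illegal
[di] — σ1 onset /d/, coda /∅/ ok → phonotactically legal
[sba.na] — violates constraint 1: syllable 1 onset /sb/ has 2 consonants (> 1) → phonotactically illegal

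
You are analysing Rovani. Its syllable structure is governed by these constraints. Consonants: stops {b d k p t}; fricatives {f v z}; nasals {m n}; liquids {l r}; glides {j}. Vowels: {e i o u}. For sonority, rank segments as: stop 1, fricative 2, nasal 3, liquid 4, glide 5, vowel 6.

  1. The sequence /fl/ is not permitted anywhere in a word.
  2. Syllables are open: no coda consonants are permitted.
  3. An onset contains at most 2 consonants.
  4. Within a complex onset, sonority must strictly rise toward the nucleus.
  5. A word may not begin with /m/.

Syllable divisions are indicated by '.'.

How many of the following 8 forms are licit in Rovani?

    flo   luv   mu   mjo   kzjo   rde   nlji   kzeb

flo — violates constraint 1: contains banned sequence /fl/ → illicit
luv — violates constraint 2: syllable 1 coda /v/ has 1 consonant (> 0) → illicit
mu — violates constraint 5: word begins with /m/ → illicit
mjo — violates constraint 5: word begins with /m/ → illicit
kzjo — violates constraint 3: syllable 1 onset /kzj/ has 3 consonants (> 2) → illicit
rde — violates constraint 4: syllable 1 onset /rd/: /r/ (liquid, 4) → /d/ (stop, 1) does not rise → illicit
nlji — violates constraint 3: syllable 1 onset /nlj/ has 3 consonants (> 2) → illicit
kzeb — violates constraint 2: syllable 1 coda /b/ has 1 consonant (> 0) → illicit
No form is licit → 0.

0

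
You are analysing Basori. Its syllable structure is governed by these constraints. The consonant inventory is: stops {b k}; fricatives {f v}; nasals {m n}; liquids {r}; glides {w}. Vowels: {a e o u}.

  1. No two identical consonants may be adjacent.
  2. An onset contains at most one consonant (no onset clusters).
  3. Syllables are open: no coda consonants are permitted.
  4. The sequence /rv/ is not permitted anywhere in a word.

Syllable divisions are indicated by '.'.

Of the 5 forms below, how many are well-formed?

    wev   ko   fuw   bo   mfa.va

2

wev — violates constraint 3: syllable 1 coda /v/ has 1 consonant (> 0) → ill-formed
ko — σ1 onset /k/, coda /∅/ ok → well-formed
fuw — violates constraint 3: syllable 1 coda /w/ has 1 consonant (> 0) → ill-formed
bo — σ1 onset /b/, coda /∅/ ok → well-formed
mfa.va — violates constraint 2: syllable 1 onset /mf/ has 2 consonants (> 1) → ill-formed
Well-formed: ko, bo → 2.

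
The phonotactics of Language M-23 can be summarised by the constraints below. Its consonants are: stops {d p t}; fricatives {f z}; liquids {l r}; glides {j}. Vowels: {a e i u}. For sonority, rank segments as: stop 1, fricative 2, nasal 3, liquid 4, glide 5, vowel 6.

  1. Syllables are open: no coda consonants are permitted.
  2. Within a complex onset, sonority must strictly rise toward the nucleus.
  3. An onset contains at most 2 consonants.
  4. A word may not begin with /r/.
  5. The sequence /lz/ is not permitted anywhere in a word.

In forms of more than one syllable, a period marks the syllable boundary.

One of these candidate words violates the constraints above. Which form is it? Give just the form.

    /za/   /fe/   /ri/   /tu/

/za/ — σ1 onset /z/, coda /∅/ ok → well-formed
/fe/ — σ1 onset /f/, coda /∅/ ok → well-formed
/ri/ — violates constraint 4: word begins with /r/ → ill-formed
/tu/ — σ1 onset /t/, coda /∅/ ok → well-formed

/ri/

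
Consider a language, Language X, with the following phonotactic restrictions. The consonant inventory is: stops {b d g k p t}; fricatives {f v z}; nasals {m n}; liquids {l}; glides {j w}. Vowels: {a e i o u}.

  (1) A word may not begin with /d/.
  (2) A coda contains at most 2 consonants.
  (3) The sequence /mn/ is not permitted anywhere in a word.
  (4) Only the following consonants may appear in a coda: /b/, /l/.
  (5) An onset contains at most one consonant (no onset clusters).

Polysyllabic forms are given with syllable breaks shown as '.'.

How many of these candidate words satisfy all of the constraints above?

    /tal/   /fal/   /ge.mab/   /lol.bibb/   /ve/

5

/tal/ — σ1 onset /t/, coda /l/ ok → permitted
/fal/ — σ1 onset /f/, coda /l/ ok → permitted
/ge.mab/ — σ1 onset /g/, coda /∅/ ok; σ2 onset /m/, coda /b/ ok → permitted
/lol.bibb/ — σ1 onset /l/, coda /l/ ok; σ2 onset /b/, coda /bb/ (2C) ok → permitted
/ve/ — σ1 onset /v/, coda /∅/ ok → permitted
Permitted: /tal/, /fal/, /ge.mab/, /lol.bibb/, /ve/ → 5.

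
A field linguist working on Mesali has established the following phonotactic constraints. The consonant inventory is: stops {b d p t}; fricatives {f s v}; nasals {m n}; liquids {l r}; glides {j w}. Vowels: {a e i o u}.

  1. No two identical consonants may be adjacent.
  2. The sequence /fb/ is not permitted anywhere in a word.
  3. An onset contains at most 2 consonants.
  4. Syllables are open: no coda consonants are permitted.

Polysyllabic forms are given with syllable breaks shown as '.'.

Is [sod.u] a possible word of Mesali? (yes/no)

[sod.u] — violates constraint 4: syllable 1 coda /d/ has 1 consonant (> 0) → phonotactically illegal

no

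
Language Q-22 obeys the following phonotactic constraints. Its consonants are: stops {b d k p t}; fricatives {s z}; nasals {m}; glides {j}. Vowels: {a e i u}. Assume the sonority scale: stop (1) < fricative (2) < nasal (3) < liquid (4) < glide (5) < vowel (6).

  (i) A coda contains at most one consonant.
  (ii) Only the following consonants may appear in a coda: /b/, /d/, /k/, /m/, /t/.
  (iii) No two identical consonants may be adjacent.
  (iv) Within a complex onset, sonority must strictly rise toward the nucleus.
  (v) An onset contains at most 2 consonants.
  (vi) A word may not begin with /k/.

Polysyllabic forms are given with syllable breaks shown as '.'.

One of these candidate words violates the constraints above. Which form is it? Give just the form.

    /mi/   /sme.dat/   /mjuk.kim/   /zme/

/mi/ — σ1 onset /m/, coda /∅/ ok → phonotactically legal
/sme.dat/ — σ1 onset /sm/ (2→3 rises), coda /∅/ ok; σ2 onset /d/, coda /t/ ok → phonotactically legal
/mjuk.kim/ — violates constraint (iii): adjacent identical consonants /kk/ → phonotactically illegal
/zme/ — σ1 onset /zm/ (2→3 rises), coda /∅/ ok → phonotactically legal

/mjuk.kim/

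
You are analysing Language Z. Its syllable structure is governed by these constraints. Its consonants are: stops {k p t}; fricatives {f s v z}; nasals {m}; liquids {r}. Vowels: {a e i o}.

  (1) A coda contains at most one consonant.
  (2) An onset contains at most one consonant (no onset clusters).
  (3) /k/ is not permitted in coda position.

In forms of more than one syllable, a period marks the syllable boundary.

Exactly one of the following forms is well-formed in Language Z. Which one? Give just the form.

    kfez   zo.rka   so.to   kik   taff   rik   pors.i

so.to

kfez — violates constraint 2: syllable 1 onset /kf/ has 2 consonants (> 1) → ill-formed
zo.rka — violates constraint 2: syllable 2 onset /rk/ has 2 consonants (> 1) → ill-formed
so.to — σ1 onset /s/, coda /∅/ ok; σ2 onset /t/, coda /∅/ ok → well-formed
kik — violates constraint 3: syllable 1 coda contains /k/ → ill-formed
taff — violates constraint 1: syllable 1 coda /ff/ has 2 consonants (> 1) → ill-formed
rik — violates constraint 3: syllable 1 coda contains /k/ → ill-formed
pors.i — violates constraint 1: syllable 1 coda /rs/ has 2 consonants (> 1) → ill-formed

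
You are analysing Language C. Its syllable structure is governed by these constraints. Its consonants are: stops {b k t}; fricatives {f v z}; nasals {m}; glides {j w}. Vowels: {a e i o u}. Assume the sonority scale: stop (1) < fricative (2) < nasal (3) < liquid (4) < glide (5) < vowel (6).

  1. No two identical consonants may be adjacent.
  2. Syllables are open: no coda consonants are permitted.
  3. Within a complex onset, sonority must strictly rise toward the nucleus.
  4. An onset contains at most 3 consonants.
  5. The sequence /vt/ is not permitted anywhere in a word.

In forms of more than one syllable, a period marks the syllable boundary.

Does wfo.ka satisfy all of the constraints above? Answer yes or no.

no

wfo.ka — violates constraint 3: syllable 1 onset /wf/: /w/ (glide, 5) → /f/ (fricative, 2) does not rise → phonotactically illegal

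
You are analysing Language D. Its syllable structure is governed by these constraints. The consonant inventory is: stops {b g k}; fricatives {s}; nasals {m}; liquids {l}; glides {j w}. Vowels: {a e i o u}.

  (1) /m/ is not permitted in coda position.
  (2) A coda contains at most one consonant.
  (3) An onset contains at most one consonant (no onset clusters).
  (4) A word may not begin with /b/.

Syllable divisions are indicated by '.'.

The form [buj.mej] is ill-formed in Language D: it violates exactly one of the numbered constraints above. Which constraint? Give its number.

4

[buj.mej]: word begins with /b/.
This is a violation of constraint 4: "A word may not begin with /b/."
The remaining constraints (1, 2, 3) are satisfied.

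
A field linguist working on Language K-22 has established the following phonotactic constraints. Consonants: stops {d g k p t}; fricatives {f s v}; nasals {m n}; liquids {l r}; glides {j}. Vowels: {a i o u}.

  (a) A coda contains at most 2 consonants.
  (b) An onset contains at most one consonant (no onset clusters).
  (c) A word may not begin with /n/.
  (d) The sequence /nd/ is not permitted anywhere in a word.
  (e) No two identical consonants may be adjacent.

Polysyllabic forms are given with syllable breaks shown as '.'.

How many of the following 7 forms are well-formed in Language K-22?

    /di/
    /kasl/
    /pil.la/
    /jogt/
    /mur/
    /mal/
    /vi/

/di/ — σ1 onset /d/, coda /∅/ ok → well-formed
/kasl/ — σ1 onset /k/, coda /sl/ (2C) ok → well-formed
/pil.la/ — violates constraint (e): adjacent identical consonants /ll/ → ill-formed
/jogt/ — σ1 onset /j/, coda /gt/ (2C) ok → well-formed
/mur/ — σ1 onset /m/, coda /r/ ok → well-formed
/mal/ — σ1 onset /m/, coda /l/ ok → well-formed
/vi/ — σ1 onset /v/, coda /∅/ ok → well-formed
Well-formed: /di/, /kasl/, /jogt/, /mur/, /mal/, /vi/ → 6.

6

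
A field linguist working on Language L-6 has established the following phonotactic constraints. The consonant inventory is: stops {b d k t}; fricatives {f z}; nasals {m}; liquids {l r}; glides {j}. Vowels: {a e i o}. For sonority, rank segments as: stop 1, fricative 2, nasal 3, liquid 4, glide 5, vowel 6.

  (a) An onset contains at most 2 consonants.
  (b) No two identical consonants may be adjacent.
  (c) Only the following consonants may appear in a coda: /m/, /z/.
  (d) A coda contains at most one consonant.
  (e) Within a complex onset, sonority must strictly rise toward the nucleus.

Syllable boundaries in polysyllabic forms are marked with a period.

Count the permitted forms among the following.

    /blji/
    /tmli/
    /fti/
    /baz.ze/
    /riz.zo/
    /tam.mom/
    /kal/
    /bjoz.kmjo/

/blji/ — violates constraint (a): syllable 1 onset /blj/ has 3 consonants (> 2) → not permitted
/tmli/ — violates constraint (a): syllable 1 onset /tml/ has 3 consonants (> 2) → not permitted
/fti/ — violates constraint (e): syllable 1 onset /ft/: /f/ (fricative, 2) → /t/ (stop, 1) does not rise → not permitted
/baz.ze/ — violates constraint (b): adjacent identical consonants /zz/ → not permitted
/riz.zo/ — violates constraint (b): adjacent identical consonants /zz/ → not permitted
/tam.mom/ — violates constraint (b): adjacent identical consonants /mm/ → not permitted
/kal/ — violates constraint (c): syllable 1 coda contains /l/, which is not a licensed coda consonant → not permitted
/bjoz.kmjo/ — violates constraint (a): syllable 2 onset /kmj/ has 3 consonants (> 2) → not permitted
No form is permitted → 0.

0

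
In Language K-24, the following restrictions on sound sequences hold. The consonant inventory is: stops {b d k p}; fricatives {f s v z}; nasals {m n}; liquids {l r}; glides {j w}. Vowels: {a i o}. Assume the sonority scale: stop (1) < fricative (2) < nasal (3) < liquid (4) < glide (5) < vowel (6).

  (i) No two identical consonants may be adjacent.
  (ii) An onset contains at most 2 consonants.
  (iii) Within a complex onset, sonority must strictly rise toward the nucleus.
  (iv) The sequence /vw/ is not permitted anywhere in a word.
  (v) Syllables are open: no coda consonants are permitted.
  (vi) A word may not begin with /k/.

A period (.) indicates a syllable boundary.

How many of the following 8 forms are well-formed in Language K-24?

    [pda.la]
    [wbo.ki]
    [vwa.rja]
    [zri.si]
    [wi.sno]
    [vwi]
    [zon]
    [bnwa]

[pda.la] — violates constraint (iii): syllable 1 onset /pd/: /p/ (stop, 1) → /d/ (stop, 1) does not rise → ill-formed
[wbo.ki] — violates constraint (iii): syllable 1 onset /wb/: /w/ (glide, 5) → /b/ (stop, 1) does not rise → ill-formed
[vwa.rja] — violates constraint (iv): contains banned sequence /vw/ → ill-formed
[zri.si] — σ1 onset /zr/ (2→4 rises), coda /∅/ ok; σ2 onset /s/, coda /∅/ ok → well-formed
[wi.sno] — σ1 onset /w/, coda /∅/ ok; σ2 onset /sn/ (2→3 rises), coda /∅/ ok → well-formed
[vwi] — violates constraint (iv): contains banned sequence /vw/ → ill-formed
[zon] — violates constraint (v): syllable 1 coda /n/ has 1 consonant (> 0) → ill-formed
[bnwa] — violates constraint (ii): syllable 1 onset /bnw/ has 3 consonants (> 2) → ill-formed
Well-formed: [zri.si], [wi.sno] → 2.

2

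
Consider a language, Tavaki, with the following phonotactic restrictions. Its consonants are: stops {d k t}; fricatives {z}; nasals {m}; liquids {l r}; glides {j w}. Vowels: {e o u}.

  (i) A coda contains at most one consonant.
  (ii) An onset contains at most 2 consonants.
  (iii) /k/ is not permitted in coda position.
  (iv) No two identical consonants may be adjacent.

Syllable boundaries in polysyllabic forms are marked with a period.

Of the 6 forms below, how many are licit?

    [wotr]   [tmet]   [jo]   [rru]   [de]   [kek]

3

[wotr] — violates constraint (i): syllable 1 coda /tr/ has 2 consonants (> 1) → illicit
[tmet] — σ1 onset /tm/ (2C), coda /t/ ok → licit
[jo] — σ1 onset /j/, coda /∅/ ok → licit
[rru] — violates constraint (iv): adjacent identical consonants /rr/ → illicit
[de] — σ1 onset /d/, coda /∅/ ok → licit
[kek] — violates constraint (iii): syllable 1 coda contains /k/ → illicit
Licit: [tmet], [jo], [de] → 3.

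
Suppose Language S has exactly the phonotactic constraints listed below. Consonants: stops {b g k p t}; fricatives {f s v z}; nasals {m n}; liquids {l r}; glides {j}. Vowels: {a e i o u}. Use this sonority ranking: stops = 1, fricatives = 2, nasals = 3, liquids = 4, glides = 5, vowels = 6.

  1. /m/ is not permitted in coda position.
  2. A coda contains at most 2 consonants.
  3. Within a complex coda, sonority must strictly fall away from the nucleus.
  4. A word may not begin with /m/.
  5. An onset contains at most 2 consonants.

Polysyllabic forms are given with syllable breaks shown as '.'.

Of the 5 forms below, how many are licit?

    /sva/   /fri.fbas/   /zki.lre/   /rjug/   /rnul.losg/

5

/sva/ — σ1 onset /sv/ (2C), coda /∅/ ok → licit
/fri.fbas/ — σ1 onset /fr/ (2C), coda /∅/ ok; σ2 onset /fb/ (2C), coda /s/ ok → licit
/zki.lre/ — σ1 onset /zk/ (2C), coda /∅/ ok; σ2 onset /lr/ (2C), coda /∅/ ok → licit
/rjug/ — σ1 onset /rj/ (2C), coda /g/ ok → licit
/rnul.losg/ — σ1 onset /rn/ (2C), coda /l/ ok; σ2 onset /l/, coda /sg/ (2→1 falls) ok → licit
Licit: /sva/, /fri.fbas/, /zki.lre/, /rjug/, /rnul.losg/ → 5.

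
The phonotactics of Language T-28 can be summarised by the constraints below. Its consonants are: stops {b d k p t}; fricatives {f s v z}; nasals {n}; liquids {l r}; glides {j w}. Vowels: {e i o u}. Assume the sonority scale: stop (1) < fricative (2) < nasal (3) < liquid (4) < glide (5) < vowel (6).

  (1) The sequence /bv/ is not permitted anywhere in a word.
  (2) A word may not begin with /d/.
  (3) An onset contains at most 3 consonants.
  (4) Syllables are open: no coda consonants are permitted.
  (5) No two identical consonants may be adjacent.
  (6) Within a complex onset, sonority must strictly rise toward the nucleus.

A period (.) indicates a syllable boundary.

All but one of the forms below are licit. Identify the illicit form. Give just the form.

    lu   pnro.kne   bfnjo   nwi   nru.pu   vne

bfnjo

lu — σ1 onset /l/, coda /∅/ ok → licit
pnro.kne — σ1 onset /pnr/ (1→3→4 rises), coda /∅/ ok; σ2 onset /kn/ (1→3 rises), coda /∅/ ok → licit
bfnjo — violates constraint 3: syllable 1 onset /bfnj/ has 4 consonants (> 3) → illicit
nwi — σ1 onset /nw/ (3→5 rises), coda /∅/ ok → licit
nru.pu — σ1 onset /nr/ (3→4 rises), coda /∅/ ok; σ2 onset /p/, coda /∅/ ok → licit
vne — σ1 onset /vn/ (2→3 rises), coda /∅/ ok → licit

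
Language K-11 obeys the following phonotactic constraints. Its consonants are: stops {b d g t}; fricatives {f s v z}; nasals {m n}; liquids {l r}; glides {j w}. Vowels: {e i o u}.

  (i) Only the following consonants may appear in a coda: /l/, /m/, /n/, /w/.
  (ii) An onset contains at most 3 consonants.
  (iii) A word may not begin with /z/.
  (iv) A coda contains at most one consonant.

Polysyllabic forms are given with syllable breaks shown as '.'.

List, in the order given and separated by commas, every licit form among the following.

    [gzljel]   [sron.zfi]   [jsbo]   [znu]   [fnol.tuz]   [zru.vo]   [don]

[sron.zfi], [jsbo], [don]

[gzljel] — violates constraint (ii): syllable 1 onset /gzlj/ has 4 consonants (> 3) → illicit
[sron.zfi] — σ1 onset /sr/ (2C), coda /n/ ok; σ2 onset /zf/ (2C), coda /∅/ ok → licit
[jsbo] — σ1 onset /jsb/ (3C), coda /∅/ ok → licit
[znu] — violates constraint (iii): word begins with /z/ → illicit
[fnol.tuz] — violates constraint (i): syllable 2 coda contains /z/, which is not a licensed coda consonant → illicit
[zru.vo] — violates constraint (iii): word begins with /z/ → illicit
[don] — σ1 onset /d/, coda /n/ ok → licit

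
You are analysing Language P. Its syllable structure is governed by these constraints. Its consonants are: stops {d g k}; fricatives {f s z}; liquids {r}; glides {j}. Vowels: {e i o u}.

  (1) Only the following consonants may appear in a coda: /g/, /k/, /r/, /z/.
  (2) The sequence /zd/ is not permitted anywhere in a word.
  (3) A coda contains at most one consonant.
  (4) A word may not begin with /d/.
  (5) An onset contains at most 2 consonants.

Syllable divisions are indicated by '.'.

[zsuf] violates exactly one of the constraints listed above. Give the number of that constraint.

1

[zsuf]: syllable 1 coda contains /f/, which is not a licensed coda consonant.
This is a violation of constraint 1: "Only the following consonants may appear in a coda: /g/, /k/, /r/, /z/."
The remaining constraints (2, 3, 4, 5) are satisfied.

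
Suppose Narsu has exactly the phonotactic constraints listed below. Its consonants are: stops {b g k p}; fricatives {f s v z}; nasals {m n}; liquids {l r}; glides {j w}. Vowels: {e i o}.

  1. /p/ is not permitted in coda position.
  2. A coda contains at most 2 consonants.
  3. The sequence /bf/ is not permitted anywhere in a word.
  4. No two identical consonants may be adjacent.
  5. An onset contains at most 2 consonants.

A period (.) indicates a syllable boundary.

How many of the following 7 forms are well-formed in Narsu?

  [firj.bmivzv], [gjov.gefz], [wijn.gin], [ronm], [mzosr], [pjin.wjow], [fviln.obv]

6

[firj.bmivzv] — violates constraint 2: syllable 2 coda /vzv/ has 3 consonants (> 2) → ill-formed
[gjov.gefz] — σ1 onset /gj/ (2C), coda /v/ ok; σ2 onset /g/, coda /fz/ (2C) ok → well-formed
[wijn.gin] — σ1 onset /w/, coda /jn/ (2C) ok; σ2 onset /g/, coda /n/ ok → well-formed
[ronm] — σ1 onset /r/, coda /nm/ (2C) ok → well-formed
[mzosr] — σ1 onset /mz/ (2C), coda /sr/ (2C) ok → well-formed
[pjin.wjow] — σ1 onset /pj/ (2C), coda /n/ ok; σ2 onset /wj/ (2C), coda /w/ ok → well-formed
[fviln.obv] — σ1 onset /fv/ (2C), coda /ln/ (2C) ok; σ2 onset /∅/, coda /bv/ (2C) ok → well-formed
Well-formed: [gjov.gefz], [wijn.gin], [ronm], [mzosr], [pjin.wjow], [fviln.obv] → 6.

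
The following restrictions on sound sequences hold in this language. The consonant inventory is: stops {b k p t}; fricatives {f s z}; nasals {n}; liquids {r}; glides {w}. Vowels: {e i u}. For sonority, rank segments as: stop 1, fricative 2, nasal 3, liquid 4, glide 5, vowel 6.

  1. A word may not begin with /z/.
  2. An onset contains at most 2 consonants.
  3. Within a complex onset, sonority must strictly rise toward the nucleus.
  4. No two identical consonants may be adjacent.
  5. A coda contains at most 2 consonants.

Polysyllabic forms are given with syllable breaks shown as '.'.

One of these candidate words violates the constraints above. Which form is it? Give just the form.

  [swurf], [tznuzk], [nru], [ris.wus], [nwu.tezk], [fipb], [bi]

[tznuzk]

[swurf] — σ1 onset /sw/ (2→5 rises), coda /rf/ (2C) ok → licit
[tznuzk] — violates constraint 2: syllable 1 onset /tzn/ has 3 consonants (> 2) → illicit
[nru] — σ1 onset /nr/ (3→4 rises), coda /∅/ ok → licit
[ris.wus] — σ1 onset /r/, coda /s/ ok; σ2 onset /w/, coda /s/ ok → licit
[nwu.tezk] — σ1 onset /nw/ (3→5 rises), coda /∅/ ok; σ2 onset /t/, coda /zk/ (2C) ok → licit
[fipb] — σ1 onset /f/, coda /pb/ (2C) ok → licit
[bi] — σ1 onset /b/, coda /∅/ ok → licit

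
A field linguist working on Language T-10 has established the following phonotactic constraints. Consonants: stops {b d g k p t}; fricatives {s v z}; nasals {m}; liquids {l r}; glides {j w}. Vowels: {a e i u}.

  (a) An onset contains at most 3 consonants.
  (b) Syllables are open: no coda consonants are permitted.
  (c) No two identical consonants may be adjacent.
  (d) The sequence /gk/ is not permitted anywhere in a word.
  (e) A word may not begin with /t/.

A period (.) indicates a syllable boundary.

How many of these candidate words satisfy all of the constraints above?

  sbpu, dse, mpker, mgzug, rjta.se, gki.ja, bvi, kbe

5

sbpu — σ1 onset /sbp/ (3C), coda /∅/ ok → phonotactically legal
dse — σ1 onset /ds/ (2C), coda /∅/ ok → phonotactically legal
mpker — violates constraint (b): syllable 1 coda /r/ has 1 consonant (> 0) → phonotactically illegal
mgzug — violates constraint (b): syllable 1 coda /g/ has 1 consonant (> 0) → phonotactically illegal
rjta.se — σ1 onset /rjt/ (3C), coda /∅/ ok; σ2 onset /s/, coda /∅/ ok → phonotactically legal
gki.ja — violates constraint (d): contains banned sequence /gk/ → phonotactically illegal
bvi — σ1 onset /bv/ (2C), coda /∅/ ok → phonotactically legal
kbe — σ1 onset /kb/ (2C), coda /∅/ ok → phonotactically legal
Phonotactically legal: sbpu, dse, rjta.se, bvi, kbe → 5.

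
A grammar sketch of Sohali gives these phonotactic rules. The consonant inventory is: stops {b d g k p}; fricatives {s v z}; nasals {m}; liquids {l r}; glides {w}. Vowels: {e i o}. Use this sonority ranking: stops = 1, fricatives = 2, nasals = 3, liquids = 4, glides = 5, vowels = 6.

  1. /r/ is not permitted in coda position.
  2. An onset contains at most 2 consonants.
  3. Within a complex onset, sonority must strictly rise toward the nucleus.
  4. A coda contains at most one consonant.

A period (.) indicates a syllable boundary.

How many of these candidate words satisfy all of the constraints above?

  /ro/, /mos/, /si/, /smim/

4

/ro/ — σ1 onset /r/, coda /∅/ ok → licit
/mos/ — σ1 onset /m/, coda /s/ ok → licit
/si/ — σ1 onset /s/, coda /∅/ ok → licit
/smim/ — σ1 onset /sm/ (2→3 rises), coda /m/ ok → licit
Licit: /ro/, /mos/, /si/, /smim/ → 4.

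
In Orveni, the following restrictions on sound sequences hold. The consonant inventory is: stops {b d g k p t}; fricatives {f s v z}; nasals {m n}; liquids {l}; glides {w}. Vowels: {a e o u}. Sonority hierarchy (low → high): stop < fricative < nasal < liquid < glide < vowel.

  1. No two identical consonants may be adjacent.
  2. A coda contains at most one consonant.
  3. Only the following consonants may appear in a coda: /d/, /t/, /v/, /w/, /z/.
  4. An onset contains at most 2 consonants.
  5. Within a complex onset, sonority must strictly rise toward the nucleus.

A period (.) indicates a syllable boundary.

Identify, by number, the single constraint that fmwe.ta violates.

fmwe.ta: syllable 1 onset /fmw/ has 3 consonants (> 2).
This is a violation of constraint 4: "An onset contains at most 2 consonants."
The remaining constraints (1, 2, 3, 5) are satisfied.

4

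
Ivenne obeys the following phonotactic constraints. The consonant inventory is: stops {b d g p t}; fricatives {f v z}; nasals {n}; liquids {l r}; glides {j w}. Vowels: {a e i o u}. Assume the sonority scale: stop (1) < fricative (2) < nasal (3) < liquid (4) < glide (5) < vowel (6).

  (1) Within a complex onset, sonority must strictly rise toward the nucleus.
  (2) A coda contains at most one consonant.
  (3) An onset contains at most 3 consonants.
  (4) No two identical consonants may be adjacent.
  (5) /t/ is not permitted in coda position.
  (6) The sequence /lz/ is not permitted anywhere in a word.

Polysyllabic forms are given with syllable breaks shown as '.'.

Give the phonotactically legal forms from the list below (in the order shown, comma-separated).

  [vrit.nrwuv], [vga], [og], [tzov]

[vrit.nrwuv] — violates constraint 5: syllable 1 coda contains /t/ → phonotactically illegal
[vga] — violates constraint 1: syllable 1 onset /vg/: /v/ (fricative, 2) → /g/ (stop, 1) does not rise → phonotactically illegal
[og] — σ1 onset /∅/, coda /g/ ok → phonotactically legal
[tzov] — σ1 onset /tz/ (1→2 rises), coda /v/ ok → phonotactically legal

[og], [tzov]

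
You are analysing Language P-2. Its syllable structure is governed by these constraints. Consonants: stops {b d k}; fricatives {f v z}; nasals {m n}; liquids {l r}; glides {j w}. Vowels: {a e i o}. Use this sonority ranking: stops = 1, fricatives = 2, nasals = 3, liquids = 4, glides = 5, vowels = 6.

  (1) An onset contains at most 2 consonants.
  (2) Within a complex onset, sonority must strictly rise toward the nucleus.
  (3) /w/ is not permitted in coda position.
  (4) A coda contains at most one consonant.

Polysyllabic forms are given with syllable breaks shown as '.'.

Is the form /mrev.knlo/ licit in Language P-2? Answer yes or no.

/mrev.knlo/ — violates constraint 1: syllable 2 onset /knl/ has 3 consonants (> 2) → illicit

no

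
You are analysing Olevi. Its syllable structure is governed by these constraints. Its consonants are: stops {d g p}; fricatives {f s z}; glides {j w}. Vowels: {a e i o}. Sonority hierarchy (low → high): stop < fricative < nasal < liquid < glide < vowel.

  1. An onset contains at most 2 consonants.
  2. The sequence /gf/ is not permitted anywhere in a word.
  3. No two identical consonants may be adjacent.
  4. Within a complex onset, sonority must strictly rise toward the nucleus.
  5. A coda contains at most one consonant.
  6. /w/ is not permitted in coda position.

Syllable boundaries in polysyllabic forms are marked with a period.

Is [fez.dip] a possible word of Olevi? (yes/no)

yes

[fez.dip] — σ1 onset /f/, coda /z/ ok; σ2 onset /d/, coda /p/ ok → licit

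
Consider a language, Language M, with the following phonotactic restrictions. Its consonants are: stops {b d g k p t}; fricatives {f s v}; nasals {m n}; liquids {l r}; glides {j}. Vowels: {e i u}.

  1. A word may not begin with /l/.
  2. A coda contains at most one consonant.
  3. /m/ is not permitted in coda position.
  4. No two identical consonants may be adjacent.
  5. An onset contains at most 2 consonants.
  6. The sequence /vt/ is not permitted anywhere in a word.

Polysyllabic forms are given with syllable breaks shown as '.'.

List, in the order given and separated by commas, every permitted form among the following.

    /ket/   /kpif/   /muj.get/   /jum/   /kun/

/ket/, /kpif/, /muj.get/, /kun/

/ket/ — σ1 onset /k/, coda /t/ ok → permitted
/kpif/ — σ1 onset /kp/ (2C), coda /f/ ok → permitted
/muj.get/ — σ1 onset /m/, coda /j/ ok; σ2 onset /g/, coda /t/ ok → permitted
/jum/ — violates constraint 3: syllable 1 coda contains /m/ → not permitted
/kun/ — σ1 onset /k/, coda /n/ ok → permitted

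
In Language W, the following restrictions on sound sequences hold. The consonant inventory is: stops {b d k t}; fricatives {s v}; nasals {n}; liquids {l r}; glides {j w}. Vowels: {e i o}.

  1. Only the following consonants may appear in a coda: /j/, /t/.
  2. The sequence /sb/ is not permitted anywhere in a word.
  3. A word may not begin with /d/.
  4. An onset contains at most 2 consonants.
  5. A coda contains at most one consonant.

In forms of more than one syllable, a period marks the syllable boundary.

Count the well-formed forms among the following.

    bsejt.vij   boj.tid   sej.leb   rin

0

bsejt.vij — violates constraint 5: syllable 1 coda /jt/ has 2 consonants (> 1) → ill-formed
boj.tid — violates constraint 1: syllable 2 coda contains /d/, which is not a licensed coda consonant → ill-formed
sej.leb — violates constraint 1: syllable 2 coda contains /b/, which is not a licensed coda consonant → ill-formed
rin — violates constraint 1: syllable 1 coda contains /n/, which is not a licensed coda consonant → ill-formed
No form is well-formed → 0.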